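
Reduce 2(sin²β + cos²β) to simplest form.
2(sin²β + cos²β) = 2 (using Pythagorean identity)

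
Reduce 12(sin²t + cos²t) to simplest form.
12(sin²t + cos²t) = 12 (using Pythagorean identity)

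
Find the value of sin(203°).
sin(203°) = -0.3907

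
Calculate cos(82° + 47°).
cos(82° + 47°) = cos 82° cos 47° - sin 82° sin 47° = -0.6293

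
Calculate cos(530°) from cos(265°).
cos(530°) = cos²265° - sin²265° = -0.9848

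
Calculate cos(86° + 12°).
cos(86° + 12°) = cos 86° cos 12° - sin 86° sin 12° = -0.1392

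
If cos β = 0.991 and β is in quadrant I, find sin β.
sin β = 0.1339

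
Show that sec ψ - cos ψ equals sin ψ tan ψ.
LHS = 1/cos ψ - cos ψ = (1 - cos²ψ)/cos ψ = sin²ψ/cos ψ = sin ψ · (sin ψ/cos ψ) = sin ψ tan ψ = RHS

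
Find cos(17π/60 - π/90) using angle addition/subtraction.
cos(17π/60 - π/90) = cos 17π/60 cos π/90 + sin 17π/60 sin π/90 = 0.6561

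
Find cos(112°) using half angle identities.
cos(112°) = -√((1 + cos 224°)/2) = -0.3746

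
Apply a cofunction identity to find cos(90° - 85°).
cos(90° - 85°) = sin(85°) = 0.9962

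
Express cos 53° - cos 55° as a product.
cos 53° - cos 55° = -2 sin(54°) sin(-1°)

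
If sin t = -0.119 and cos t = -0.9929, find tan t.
tan t = sin t / cos t = 0.1199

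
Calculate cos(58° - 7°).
cos(58° - 7°) = cos 58° cos 7° + sin 58° sin 7° = 0.6293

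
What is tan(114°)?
tan(114°) = -2.246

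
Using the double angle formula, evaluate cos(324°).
cos(324°) = 1 - 2sin²162° = 0.809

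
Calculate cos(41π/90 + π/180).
cos(41π/90 + π/180) = cos 41π/90 cos π/180 - sin 41π/90 sin π/180 = 0.1219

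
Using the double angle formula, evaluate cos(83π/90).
cos(83π/90) = cos²83π/180 - sin²83π/180 = -0.9703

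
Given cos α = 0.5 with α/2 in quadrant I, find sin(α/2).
sin(α/2) = ±√((1 - cos α)/2); positive since α/2 ∈ QI, so sin(α/2) = 1/2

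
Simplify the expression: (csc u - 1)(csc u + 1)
(csc u - 1)(csc u + 1) = cot²u (using Diff. of squares)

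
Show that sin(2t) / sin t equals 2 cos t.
LHS = 2 sin t cos t / sin t = 2 cos t = RHS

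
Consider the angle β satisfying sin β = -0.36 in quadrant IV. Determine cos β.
cos β = √(1 - sin²β) = 0.933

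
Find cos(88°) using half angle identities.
cos(88°) = √((1 + cos 176°)/2) = 0.0349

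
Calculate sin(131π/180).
sin(131π/180) = 0.7547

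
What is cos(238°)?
cos(238°) = -0.5299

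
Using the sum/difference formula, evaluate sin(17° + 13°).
sin(17° + 13°) = sin 17° cos 13° + cos 17° sin 13° = 1/2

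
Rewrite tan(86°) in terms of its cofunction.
tan(86°) = cot(90° - 86°) = cot(4°)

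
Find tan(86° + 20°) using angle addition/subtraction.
tan(86° + 20°) = (tan 86° + tan 20°)/(1 - tan 86° tan 20°) = -3.487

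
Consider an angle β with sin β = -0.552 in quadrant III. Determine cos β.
cos β = ±√(1 - sin²β) = -0.8338 (negative in QIII)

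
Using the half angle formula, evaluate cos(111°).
cos(111°) = -√((1 + cos 222°)/2) = -0.3584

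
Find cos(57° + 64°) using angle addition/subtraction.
cos(57° + 64°) = cos 57° cos 64° - sin 57° sin 64° = -0.515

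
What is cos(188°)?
cos(188°) = -0.9903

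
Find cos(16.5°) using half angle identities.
cos(16.5°) = √((1 + cos 33°)/2) = 0.9588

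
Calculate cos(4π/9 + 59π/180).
cos(4π/9 + 59π/180) = cos 4π/9 cos 59π/180 - sin 4π/9 sin 59π/180 = -0.7547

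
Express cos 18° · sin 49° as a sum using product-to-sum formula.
cos 18° sin 49° = (1/2)[sin(18°+49°) - sin(18°-49°)]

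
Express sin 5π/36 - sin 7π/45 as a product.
sin 5π/36 - sin 7π/45 = 2 cos(53π/360) sin(-π/120)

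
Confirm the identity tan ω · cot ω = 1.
LHS = (sin ω/cos ω) · (cos ω/sin ω) = 1 = RHS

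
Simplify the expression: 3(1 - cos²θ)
3(1 - cos²θ) = 3(sin²θ) (using Pythagorean identity)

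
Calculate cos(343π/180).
cos(343π/180) = 0.9563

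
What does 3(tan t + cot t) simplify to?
3(tan t + cot t) = 3(sec t csc t) (using Quotient identities)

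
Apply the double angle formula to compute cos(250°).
cos(250°) = cos²125° - sin²125° = -0.342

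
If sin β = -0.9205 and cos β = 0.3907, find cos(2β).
cos(2β) = cos²β - sin²β = -0.6947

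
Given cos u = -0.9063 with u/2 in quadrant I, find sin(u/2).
sin(u/2) = ±√((1 - cos u)/2); positive since u/2 ∈ QI, so sin(u/2) = 0.9763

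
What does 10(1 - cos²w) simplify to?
10(1 - cos²w) = 10(sin²w) (using Pythagorean identity)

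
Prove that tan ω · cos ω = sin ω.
LHS = (sin ω/cos ω) · cos ω = sin ω = RHS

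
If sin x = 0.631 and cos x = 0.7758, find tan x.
tan x = sin x / cos x = 0.8134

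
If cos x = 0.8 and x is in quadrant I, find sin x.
sin x = 0.6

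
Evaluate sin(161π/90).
sin(161π/90) = -0.6157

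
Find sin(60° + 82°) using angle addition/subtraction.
sin(60° + 82°) = sin 60° cos 82° + cos 60° sin 82° = 0.6157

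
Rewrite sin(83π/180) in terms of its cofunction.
sin(83π/180) = cos(π/2 - 83π/180) = cos(7π/180)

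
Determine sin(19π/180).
sin(19π/180) = 0.3256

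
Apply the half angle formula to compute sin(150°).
sin(150°) = √((1 - cos 300°)/2) = 1/2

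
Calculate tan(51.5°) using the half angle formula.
tan(51.5°) = sin 103° / (1 + cos 103°) = 1.257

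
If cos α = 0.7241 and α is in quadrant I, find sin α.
sin α = 0.6897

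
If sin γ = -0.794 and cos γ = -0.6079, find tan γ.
tan γ = sin γ / cos γ = 1.306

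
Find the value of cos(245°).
cos(245°) = -0.4226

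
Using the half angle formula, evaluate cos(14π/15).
cos(14π/15) = -√((1 + cos 28π/15)/2) = -0.9781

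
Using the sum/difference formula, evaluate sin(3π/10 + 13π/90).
sin(3π/10 + 13π/90) = sin 3π/10 cos 13π/90 + cos 3π/10 sin 13π/90 = 0.9848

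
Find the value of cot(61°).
cot(61°) = 0.5543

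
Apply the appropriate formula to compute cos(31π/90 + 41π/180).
cos(31π/90 + 41π/180) = cos 31π/90 cos 41π/180 - sin 31π/90 sin 41π/180 = -0.225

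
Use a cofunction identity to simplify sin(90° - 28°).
sin(90° - 28°) = cos(28°)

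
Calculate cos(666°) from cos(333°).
cos(666°) = cos²333° - sin²333° = 0.5878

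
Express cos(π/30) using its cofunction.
cos(π/30) = sin(π/2 - π/30) = sin(7π/15)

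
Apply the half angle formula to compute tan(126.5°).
tan(126.5°) = sin 253° / (1 + cos 253°) = -1.351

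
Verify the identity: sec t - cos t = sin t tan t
LHS = 1/cos t - cos t = (1 - cos²t)/cos t = sin²t/cos t = sin t · (sin t/cos t) = sin t tan t = RHS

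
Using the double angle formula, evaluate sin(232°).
sin(232°) = 2 sin 116° cos 116° = -0.788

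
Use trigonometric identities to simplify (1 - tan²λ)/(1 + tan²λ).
(1 - tan²λ)/(1 + tan²λ) = cos(2λ) (using Double angle)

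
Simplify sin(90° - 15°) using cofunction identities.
sin(90° - 15°) = cos(15°)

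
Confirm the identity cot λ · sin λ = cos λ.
LHS = (cos λ/sin λ) · sin λ = cos λ = RHS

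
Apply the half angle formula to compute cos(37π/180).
cos(37π/180) = √((1 + cos 37π/90)/2) = 0.7986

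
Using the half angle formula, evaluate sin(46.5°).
sin(46.5°) = √((1 - cos 93°)/2) = 0.7254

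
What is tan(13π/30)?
tan(13π/30) = 4.705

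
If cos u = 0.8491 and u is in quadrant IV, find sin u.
sin u = -0.5282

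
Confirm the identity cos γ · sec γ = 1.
LHS = cos γ · (1/cos γ) = 1 = RHS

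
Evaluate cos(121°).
cos(121°) = -0.515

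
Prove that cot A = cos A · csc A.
RHS = cos A · (1/sin A) = cos A/sin A = cot A = LHS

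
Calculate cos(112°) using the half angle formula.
cos(112°) = -√((1 + cos 224°)/2) = -0.3746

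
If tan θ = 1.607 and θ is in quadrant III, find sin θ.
sin θ = -0.849 (using tan²θ + 1 = sec²θ)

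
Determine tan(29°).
tan(29°) = 0.5543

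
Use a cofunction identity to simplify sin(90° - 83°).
sin(90° - 83°) = cos(83°)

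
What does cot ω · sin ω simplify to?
cot ω · sin ω = cos ω (using Quotient identity)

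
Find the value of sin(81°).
sin(81°) = 0.9877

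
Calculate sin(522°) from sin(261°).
sin(522°) = 2 sin 261° cos 261° = 0.309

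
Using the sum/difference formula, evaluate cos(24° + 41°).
cos(24° + 41°) = cos 24° cos 41° - sin 24° sin 41° = 0.4226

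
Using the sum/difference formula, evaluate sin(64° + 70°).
sin(64° + 70°) = sin 64° cos 70° + cos 64° sin 70° = 0.7193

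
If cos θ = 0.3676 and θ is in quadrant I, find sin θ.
sin θ = 0.93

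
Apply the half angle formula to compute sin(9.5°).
sin(9.5°) = √((1 - cos 19°)/2) = 0.165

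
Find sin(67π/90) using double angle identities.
sin(67π/90) = 2 sin 67π/180 cos 67π/180 = 0.7193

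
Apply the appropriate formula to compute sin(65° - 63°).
sin(65° - 63°) = sin 65° cos 63° - cos 65° sin 63° = 0.0349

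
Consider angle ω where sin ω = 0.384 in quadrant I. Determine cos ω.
cos ω = √(1 - sin²ω) = 0.9233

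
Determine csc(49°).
csc(49°) = 1.325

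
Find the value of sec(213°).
sec(213°) = -1.192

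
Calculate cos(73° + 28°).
cos(73° + 28°) = cos 73° cos 28° - sin 73° sin 28° = -0.1908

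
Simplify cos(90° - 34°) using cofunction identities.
cos(90° - 34°) = sin(34°)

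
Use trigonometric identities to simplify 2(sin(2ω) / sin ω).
2(sin(2ω) / sin ω) = 2(2 cos ω) (using Double angle)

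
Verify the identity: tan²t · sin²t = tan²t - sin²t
RHS = sin²t/cos²t - sin²t = sin²t(1/cos²t - 1) = sin²t · (1 - cos²t)/cos²t = sin²t · sin²t/cos²t = sin²t · tan²t = LHS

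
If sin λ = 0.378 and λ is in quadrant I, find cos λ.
cos λ = 0.9258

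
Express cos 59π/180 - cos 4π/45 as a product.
cos 59π/180 - cos 4π/45 = -2 sin(5π/24) sin(43π/360)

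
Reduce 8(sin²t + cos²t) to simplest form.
8(sin²t + cos²t) = 8 (using Pythagorean identity)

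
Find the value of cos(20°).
cos(20°) = 0.9397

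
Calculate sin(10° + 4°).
sin(10° + 4°) = sin 10° cos 4° + cos 10° sin 4° = 0.2419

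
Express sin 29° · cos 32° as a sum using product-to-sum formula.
sin 29° cos 32° = (1/2)[sin(29°+32°) + sin(29°-32°)]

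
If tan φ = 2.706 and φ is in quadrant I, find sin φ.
sin φ = 0.938 (using tan²φ + 1 = sec²φ)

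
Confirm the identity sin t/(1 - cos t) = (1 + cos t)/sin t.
LHS = sin t(1 + cos t) / ((1 - cos t)(1 + cos t)) = sin t(1 + cos t) / (1 - cos²t) = sin t(1 + cos t) / sin²t = (1 + cos t)/sin t = RHS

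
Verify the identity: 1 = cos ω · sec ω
RHS = cos ω · (1/cos ω) = 1 = LHS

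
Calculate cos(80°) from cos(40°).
cos(80°) = 2cos²40° - 1 = 0.1736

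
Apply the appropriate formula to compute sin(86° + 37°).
sin(86° + 37°) = sin 86° cos 37° + cos 86° sin 37° = 0.8387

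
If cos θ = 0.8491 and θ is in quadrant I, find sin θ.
sin θ = 0.5282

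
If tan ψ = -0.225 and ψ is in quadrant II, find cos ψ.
cos ψ = -0.9756 (using tan²ψ + 1 = sec²ψ)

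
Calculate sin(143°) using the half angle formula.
sin(143°) = √((1 - cos 286°)/2) = 0.6018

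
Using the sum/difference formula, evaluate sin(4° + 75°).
sin(4° + 75°) = sin 4° cos 75° + cos 4° sin 75° = 0.9816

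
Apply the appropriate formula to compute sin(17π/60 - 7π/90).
sin(17π/60 - 7π/90) = sin 17π/60 cos 7π/90 - cos 17π/60 sin 7π/90 = 0.6018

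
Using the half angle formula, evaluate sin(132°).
sin(132°) = √((1 - cos 264°)/2) = 0.7431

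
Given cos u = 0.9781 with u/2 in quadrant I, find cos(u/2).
cos(u/2) = ±√((1 + cos u)/2); positive since u/2 ∈ QI, so cos(u/2) = 0.9945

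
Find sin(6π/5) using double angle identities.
sin(6π/5) = 2 sin 3π/5 cos 3π/5 = -0.5878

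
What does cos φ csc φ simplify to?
cos φ csc φ = cot φ (using Reciprocal + quotient)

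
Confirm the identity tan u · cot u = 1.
LHS = (sin u/cos u) · (cos u/sin u) = 1 = RHS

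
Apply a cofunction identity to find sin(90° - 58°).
sin(90° - 58°) = cos(58°) = 0.5299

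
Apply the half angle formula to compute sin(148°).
sin(148°) = √((1 - cos 296°)/2) = 0.5299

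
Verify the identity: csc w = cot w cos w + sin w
RHS = cos²w/sin w + sin w = (cos²w + sin²w)/sin w = 1/sin w = csc w = LHS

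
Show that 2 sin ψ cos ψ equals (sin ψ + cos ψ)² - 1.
RHS = sin²ψ + 2 sin ψ cos ψ + cos²ψ - 1 = (sin²ψ + cos²ψ) + 2 sin ψ cos ψ - 1 = 1 + 2 sin ψ cos ψ - 1 = 2 sin ψ cos ψ = LHS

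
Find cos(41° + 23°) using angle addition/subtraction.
cos(41° + 23°) = cos 41° cos 23° - sin 41° sin 23° = 0.4384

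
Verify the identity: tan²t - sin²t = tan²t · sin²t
LHS = sin²t/cos²t - sin²t = sin²t(1/cos²t - 1) = sin²t · (1 - cos²t)/cos²t = sin²t · sin²t/cos²t = sin²t · tan²t = RHS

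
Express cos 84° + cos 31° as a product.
cos 84° + cos 31° = 2 cos(57.5°) cos(26.5°)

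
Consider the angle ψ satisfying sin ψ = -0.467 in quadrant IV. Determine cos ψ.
cos ψ = √(1 - sin²ψ) = 0.8843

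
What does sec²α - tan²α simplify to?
sec²α - tan²α = 1 (using Pythagorean identity)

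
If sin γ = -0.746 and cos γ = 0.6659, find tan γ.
tan γ = sin γ / cos γ = -1.12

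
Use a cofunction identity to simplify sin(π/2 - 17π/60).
sin(π/2 - 17π/60) = cos(17π/60)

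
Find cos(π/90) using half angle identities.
cos(π/90) = √((1 + cos π/45)/2) = 0.9994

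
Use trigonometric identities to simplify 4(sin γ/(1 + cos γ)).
4(sin γ/(1 + cos γ)) = 4(tan(γ/2)) (using Half angle)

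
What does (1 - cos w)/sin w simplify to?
(1 - cos w)/sin w = tan(w/2) (using Half angle)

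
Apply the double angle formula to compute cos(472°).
cos(472°) = cos²236° - sin²236° = -0.3746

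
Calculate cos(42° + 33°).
cos(42° + 33°) = cos 42° cos 33° - sin 42° sin 33° = (√6-√2)/4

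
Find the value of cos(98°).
cos(98°) = -0.1392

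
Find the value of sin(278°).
sin(278°) = -0.9903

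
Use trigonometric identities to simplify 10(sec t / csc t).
10(sec t / csc t) = 10(tan t) (using Reciprocal identities)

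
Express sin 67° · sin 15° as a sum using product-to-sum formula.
sin 67° sin 15° = (1/2)[cos(67°-15°) - cos(67°+15°)]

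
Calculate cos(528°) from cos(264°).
cos(528°) = 1 - 2sin²264° = -0.9781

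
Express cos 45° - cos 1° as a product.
cos 45° - cos 1° = -2 sin(23°) sin(22°)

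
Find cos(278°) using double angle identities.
cos(278°) = cos²139° - sin²139° = 0.1392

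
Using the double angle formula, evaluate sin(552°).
sin(552°) = 2 sin 276° cos 276° = -0.2079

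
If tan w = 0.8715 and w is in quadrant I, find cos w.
cos w = 0.7539 (using tan²w + 1 = sec²w)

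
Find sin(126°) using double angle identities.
sin(126°) = 2 sin 63° cos 63° = 0.809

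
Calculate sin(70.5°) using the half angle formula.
sin(70.5°) = √((1 - cos 141°)/2) = 0.9426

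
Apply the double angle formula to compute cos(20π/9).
cos(20π/9) = cos²10π/9 - sin²10π/9 = 0.766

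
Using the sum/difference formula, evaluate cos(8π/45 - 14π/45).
cos(8π/45 - 14π/45) = cos 8π/45 cos 14π/45 + sin 8π/45 sin 14π/45 = 0.9135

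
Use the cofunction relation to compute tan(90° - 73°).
tan(90° - 73°) = cot(73°) = 0.3057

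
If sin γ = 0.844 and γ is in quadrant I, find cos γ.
cos γ = 0.5363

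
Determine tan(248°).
tan(248°) = 2.475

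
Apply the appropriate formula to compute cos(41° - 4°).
cos(41° - 4°) = cos 41° cos 4° + sin 41° sin 4° = 0.7986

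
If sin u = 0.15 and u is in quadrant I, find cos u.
cos u = 0.9887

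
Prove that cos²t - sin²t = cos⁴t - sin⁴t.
RHS = (cos²t - sin²t)(cos²t + sin²t) = (cos²t - sin²t) · 1 = cos²t - sin²t = LHS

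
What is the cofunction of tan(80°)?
tan(80°) = cot(90° - 80°) = cot(10°)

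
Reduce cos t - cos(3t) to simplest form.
cos t - cos(3t) = 2 sin(2t) sin t (using Sum-to-product)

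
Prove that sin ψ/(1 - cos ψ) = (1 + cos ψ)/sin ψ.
LHS = sin ψ(1 + cos ψ) / ((1 - cos ψ)(1 + cos ψ)) = sin ψ(1 + cos ψ) / (1 - cos²ψ) = sin ψ(1 + cos ψ) / sin²ψ = (1 + cos ψ)/sin ψ = RHS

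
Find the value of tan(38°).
tan(38°) = 0.7813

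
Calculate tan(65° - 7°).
tan(65° - 7°) = (tan 65° - tan 7°)/(1 + tan 65° tan 7°) = 1.6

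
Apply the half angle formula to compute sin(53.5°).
sin(53.5°) = √((1 - cos 107°)/2) = 0.8039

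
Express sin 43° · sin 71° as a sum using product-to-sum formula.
sin 43° sin 71° = (1/2)[cos(43°-71°) - cos(43°+71°)]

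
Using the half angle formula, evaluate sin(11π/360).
sin(11π/360) = √((1 - cos 11π/180)/2) = 0.09585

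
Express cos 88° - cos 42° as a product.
cos 88° - cos 42° = -2 sin(65°) sin(23°)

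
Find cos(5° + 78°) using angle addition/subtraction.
cos(5° + 78°) = cos 5° cos 78° - sin 5° sin 78° = 0.1219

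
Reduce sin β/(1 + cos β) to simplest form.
sin β/(1 + cos β) = tan(β/2) (using Half angle)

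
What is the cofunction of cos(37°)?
cos(37°) = sin(90° - 37°) = sin(53°)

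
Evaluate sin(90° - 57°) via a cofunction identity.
sin(90° - 57°) = cos(57°) = 0.5446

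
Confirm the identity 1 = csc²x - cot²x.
RHS = 1/sin²x - cos²x/sin²x = (1 - cos²x)/sin²x = sin²x/sin²x = 1 = LHS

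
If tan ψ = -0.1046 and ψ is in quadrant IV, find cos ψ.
cos ψ = 0.9946 (using tan²ψ + 1 = sec²ψ)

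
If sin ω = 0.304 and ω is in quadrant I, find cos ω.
cos ω = 0.9527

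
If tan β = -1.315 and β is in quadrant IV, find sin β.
sin β = -0.796 (using tan²β + 1 = sec²β)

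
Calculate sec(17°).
sec(17°) = 1.046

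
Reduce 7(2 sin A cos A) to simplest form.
7(2 sin A cos A) = 7(sin(2A)) (using Double angle)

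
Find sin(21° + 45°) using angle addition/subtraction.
sin(21° + 45°) = sin 21° cos 45° + cos 21° sin 45° = 0.9135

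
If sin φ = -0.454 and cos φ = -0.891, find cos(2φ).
cos(2φ) = cos²φ - sin²φ = 0.5878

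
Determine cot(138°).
cot(138°) = -1.111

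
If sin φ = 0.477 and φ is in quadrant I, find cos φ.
cos φ = 0.8789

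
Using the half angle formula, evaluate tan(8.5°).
tan(8.5°) = sin 17° / (1 + cos 17°) = 0.1495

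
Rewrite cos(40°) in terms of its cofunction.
cos(40°) = sin(90° - 40°) = sin(50°)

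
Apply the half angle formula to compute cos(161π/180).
cos(161π/180) = -√((1 + cos 161π/90)/2) = -0.9455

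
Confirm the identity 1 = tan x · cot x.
RHS = (sin x/cos x) · (cos x/sin x) = 1 = LHS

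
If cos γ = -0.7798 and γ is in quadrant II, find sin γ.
sin γ = 0.626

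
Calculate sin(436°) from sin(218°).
sin(436°) = 2 sin 218° cos 218° = 0.9703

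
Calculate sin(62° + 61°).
sin(62° + 61°) = sin 62° cos 61° + cos 62° sin 61° = 0.8387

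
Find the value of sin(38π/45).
sin(38π/45) = 0.4695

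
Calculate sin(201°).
sin(201°) = -0.3584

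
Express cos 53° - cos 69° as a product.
cos 53° - cos 69° = -2 sin(61°) sin(-8°)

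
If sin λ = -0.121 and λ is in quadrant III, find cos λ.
cos λ = -0.9927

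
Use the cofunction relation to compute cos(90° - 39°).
cos(90° - 39°) = sin(39°) = 0.6293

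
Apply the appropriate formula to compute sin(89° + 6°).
sin(89° + 6°) = sin 89° cos 6° + cos 89° sin 6° = 0.9962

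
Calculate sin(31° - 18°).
sin(31° - 18°) = sin 31° cos 18° - cos 31° sin 18° = 0.225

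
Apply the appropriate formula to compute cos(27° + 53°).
cos(27° + 53°) = cos 27° cos 53° - sin 27° sin 53° = 0.1736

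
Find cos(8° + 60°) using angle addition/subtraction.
cos(8° + 60°) = cos 8° cos 60° - sin 8° sin 60° = 0.3746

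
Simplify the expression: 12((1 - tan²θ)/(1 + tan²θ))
12((1 - tan²θ)/(1 + tan²θ)) = 12(cos(2θ)) (using Double angle)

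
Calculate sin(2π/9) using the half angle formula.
sin(2π/9) = √((1 - cos 4π/9)/2) = 0.6428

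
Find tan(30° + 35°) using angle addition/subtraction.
tan(30° + 35°) = (tan 30° + tan 35°)/(1 - tan 30° tan 35°) = 2.145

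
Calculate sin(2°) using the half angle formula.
sin(2°) = √((1 - cos 4°)/2) = 0.0349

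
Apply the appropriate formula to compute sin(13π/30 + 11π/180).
sin(13π/30 + 11π/180) = sin 13π/30 cos 11π/180 + cos 13π/30 sin 11π/180 = 0.9998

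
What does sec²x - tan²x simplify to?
sec²x - tan²x = 1 (using Pythagorean identity)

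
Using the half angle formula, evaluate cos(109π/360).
cos(109π/360) = √((1 + cos 109π/180)/2) = 0.5807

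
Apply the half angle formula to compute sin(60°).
sin(60°) = √((1 - cos 120°)/2) = √3/2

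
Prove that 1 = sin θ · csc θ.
RHS = sin θ · (1/sin θ) = 1 = LHS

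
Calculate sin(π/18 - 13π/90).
sin(π/18 - 13π/90) = sin π/18 cos 13π/90 - cos π/18 sin 13π/90 = -0.2756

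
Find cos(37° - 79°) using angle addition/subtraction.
cos(37° - 79°) = cos 37° cos 79° + sin 37° sin 79° = 0.7431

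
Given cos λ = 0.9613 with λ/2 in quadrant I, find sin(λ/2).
sin(λ/2) = ±√((1 - cos λ)/2); positive since λ/2 ∈ QI, so sin(λ/2) = 0.1391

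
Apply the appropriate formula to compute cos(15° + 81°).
cos(15° + 81°) = cos 15° cos 81° - sin 15° sin 81° = -0.1045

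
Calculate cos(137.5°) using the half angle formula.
cos(137.5°) = -√((1 + cos 275°)/2) = -0.7373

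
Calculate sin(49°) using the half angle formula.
sin(49°) = √((1 - cos 98°)/2) = 0.7547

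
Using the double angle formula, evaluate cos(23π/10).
cos(23π/10) = cos²23π/20 - sin²23π/20 = 0.5878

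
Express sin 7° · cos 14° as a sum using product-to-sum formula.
sin 7° cos 14° = (1/2)[sin(7°+14°) + sin(7°-14°)]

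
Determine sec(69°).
sec(69°) = 2.79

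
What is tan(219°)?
tan(219°) = 0.8098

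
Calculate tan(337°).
tan(337°) = -0.4245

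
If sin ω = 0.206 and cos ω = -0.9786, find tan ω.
tan ω = sin ω / cos ω = -0.2105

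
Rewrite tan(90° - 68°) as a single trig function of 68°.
tan(90° - 68°) = cot(68°)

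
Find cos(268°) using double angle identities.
cos(268°) = cos²134° - sin²134° = -0.0349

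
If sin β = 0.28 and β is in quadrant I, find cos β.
cos β = 0.96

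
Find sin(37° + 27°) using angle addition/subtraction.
sin(37° + 27°) = sin 37° cos 27° + cos 37° sin 27° = 0.8988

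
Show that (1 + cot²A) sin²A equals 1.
LHS = csc²A · sin²A = (1/sin²A) · sin²A = 1 = RHS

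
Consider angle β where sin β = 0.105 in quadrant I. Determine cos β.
cos β = √(1 - sin²β) = 0.9945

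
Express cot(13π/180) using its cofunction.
cot(13π/180) = tan(π/2 - 13π/180) = tan(77π/180)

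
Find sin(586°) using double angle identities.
sin(586°) = 2 sin 293° cos 293° = -0.7193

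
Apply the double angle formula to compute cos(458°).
cos(458°) = cos²229° - sin²229° = -0.1392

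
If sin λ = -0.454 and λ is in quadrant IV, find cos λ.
cos λ = 0.891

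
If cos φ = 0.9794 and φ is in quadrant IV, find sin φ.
sin φ = -0.2019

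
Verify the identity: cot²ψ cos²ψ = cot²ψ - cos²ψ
RHS = cos²ψ/sin²ψ - cos²ψ = cos²ψ(1/sin²ψ - 1) = cos²ψ · (1 - sin²ψ)/sin²ψ = cos²ψ · cos²ψ/sin²ψ = cos²ψ · cot²ψ = LHS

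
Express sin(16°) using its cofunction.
sin(16°) = cos(90° - 16°) = cos(74°)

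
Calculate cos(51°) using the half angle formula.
cos(51°) = √((1 + cos 102°)/2) = 0.6293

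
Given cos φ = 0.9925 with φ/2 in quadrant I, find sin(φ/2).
sin(φ/2) = ±√((1 - cos φ)/2); positive since φ/2 ∈ QI, so sin(φ/2) = 0.06124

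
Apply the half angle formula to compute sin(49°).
sin(49°) = √((1 - cos 98°)/2) = 0.7547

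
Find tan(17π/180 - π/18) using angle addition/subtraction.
tan(17π/180 - π/18) = (tan 17π/180 - tan π/18)/(1 + tan 17π/180 tan π/18) = 0.1228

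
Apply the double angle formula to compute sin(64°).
sin(64°) = 2 sin 32° cos 32° = 0.8988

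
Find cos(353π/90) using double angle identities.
cos(353π/90) = cos²353π/180 - sin²353π/180 = 0.9703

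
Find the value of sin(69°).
sin(69°) = 0.9336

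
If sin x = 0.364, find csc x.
csc x = 1/sin x = 2.747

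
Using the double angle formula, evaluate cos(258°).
cos(258°) = 2cos²129° - 1 = -0.2079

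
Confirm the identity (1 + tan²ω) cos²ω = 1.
LHS = sec²ω · cos²ω = (1/cos²ω) · cos²ω = 1 = RHS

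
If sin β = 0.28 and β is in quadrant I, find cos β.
cos β = 0.96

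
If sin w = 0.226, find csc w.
csc w = 1/sin w = 4.425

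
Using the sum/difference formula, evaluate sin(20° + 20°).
sin(20° + 20°) = sin 20° cos 20° + cos 20° sin 20° = 0.6428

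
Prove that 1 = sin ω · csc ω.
RHS = sin ω · (1/sin ω) = 1 = LHS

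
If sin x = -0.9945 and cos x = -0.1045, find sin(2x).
sin(2x) = 2 sin x cos x = 0.2079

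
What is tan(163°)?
tan(163°) = -0.3057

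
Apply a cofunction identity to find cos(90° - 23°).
cos(90° - 23°) = sin(23°) = 0.3907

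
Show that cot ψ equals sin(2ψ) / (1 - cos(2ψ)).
RHS = 2 sin ψ cos ψ / (2sin²ψ) = cos ψ/sin ψ = cot ψ = LHS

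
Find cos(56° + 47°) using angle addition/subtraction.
cos(56° + 47°) = cos 56° cos 47° - sin 56° sin 47° = -0.225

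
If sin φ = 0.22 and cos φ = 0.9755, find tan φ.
tan φ = sin φ / cos φ = 0.2255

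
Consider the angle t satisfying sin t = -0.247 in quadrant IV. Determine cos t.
cos t = √(1 - sin²t) = 0.969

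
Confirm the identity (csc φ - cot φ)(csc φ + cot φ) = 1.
LHS = csc²φ - cot²φ = (1 + cot²φ) - cot²φ = 1 = RHS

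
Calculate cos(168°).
cos(168°) = -0.9781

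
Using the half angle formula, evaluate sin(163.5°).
sin(163.5°) = √((1 - cos 327°)/2) = 0.284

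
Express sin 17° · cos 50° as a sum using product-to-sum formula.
sin 17° cos 50° = (1/2)[sin(17°+50°) + sin(17°-50°)]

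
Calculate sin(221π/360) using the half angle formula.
sin(221π/360) = √((1 - cos 221π/180)/2) = 0.9367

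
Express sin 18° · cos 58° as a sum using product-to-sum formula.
sin 18° cos 58° = (1/2)[sin(18°+58°) + sin(18°-58°)]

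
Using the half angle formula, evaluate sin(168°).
sin(168°) = √((1 - cos 336°)/2) = 0.2079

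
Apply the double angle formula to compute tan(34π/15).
tan(34π/15) = 2 tan 17π/15 / (1 - tan²17π/15) = 1.111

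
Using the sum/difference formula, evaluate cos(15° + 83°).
cos(15° + 83°) = cos 15° cos 83° - sin 15° sin 83° = -0.1392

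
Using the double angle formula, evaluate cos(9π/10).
cos(9π/10) = cos²9π/20 - sin²9π/20 = -0.9511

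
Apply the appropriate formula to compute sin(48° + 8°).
sin(48° + 8°) = sin 48° cos 8° + cos 48° sin 8° = 0.829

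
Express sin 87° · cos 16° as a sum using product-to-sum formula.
sin 87° cos 16° = (1/2)[sin(87°+16°) + sin(87°-16°)]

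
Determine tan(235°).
tan(235°) = 1.428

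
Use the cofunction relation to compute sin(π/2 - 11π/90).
sin(π/2 - 11π/90) = cos(11π/90) = 0.9272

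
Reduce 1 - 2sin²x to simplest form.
1 - 2sin²x = cos(2x) (using Double angle)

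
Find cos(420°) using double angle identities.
cos(420°) = cos²210° - sin²210° = 1/2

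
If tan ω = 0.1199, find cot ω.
cot ω = 1/tan ω = 8.34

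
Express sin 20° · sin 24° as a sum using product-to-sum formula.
sin 20° sin 24° = (1/2)[cos(20°-24°) - cos(20°+24°)]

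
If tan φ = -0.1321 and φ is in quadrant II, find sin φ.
sin φ = 0.131 (using tan²φ + 1 = sec²φ)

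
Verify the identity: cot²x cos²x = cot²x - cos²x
RHS = cos²x/sin²x - cos²x = cos²x(1/sin²x - 1) = cos²x · (1 - sin²x)/sin²x = cos²x · cos²x/sin²x = cos²x · cot²x = LHS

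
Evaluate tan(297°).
tan(297°) = -1.963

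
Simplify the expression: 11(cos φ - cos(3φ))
11(cos φ - cos(3φ)) = 11(2 sin(2φ) sin φ) (using Sum-to-product)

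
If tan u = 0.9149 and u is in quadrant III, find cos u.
cos u = -0.7378 (using tan²u + 1 = sec²u)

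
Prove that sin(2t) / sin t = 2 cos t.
LHS = 2 sin t cos t / sin t = 2 cos t = RHS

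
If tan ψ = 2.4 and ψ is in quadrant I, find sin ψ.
sin ψ = 0.9231 (using tan²ψ + 1 = sec²ψ)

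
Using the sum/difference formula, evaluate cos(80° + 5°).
cos(80° + 5°) = cos 80° cos 5° - sin 80° sin 5° = 0.08716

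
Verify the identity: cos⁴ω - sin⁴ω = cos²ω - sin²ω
LHS = (cos²ω - sin²ω)(cos²ω + sin²ω) = (cos²ω - sin²ω) · 1 = cos²ω - sin²ω = RHS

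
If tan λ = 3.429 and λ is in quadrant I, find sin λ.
sin λ = 0.96 (using tan²λ + 1 = sec²λ)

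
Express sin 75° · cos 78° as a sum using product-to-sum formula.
sin 75° cos 78° = (1/2)[sin(75°+78°) + sin(75°-78°)]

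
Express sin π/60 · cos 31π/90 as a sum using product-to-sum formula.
sin π/60 cos 31π/90 = (1/2)[sin(π/60+31π/90) + sin(π/60-31π/90)]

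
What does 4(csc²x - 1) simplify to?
4(csc²x - 1) = 4(cot²x) (using Pythagorean identity)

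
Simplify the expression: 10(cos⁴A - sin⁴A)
10(cos⁴A - sin⁴A) = 10(cos(2A)) (using Factoring + double angle)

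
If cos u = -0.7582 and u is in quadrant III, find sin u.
sin u = -0.652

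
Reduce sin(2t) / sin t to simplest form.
sin(2t) / sin t = 2 cos t (using Double angle)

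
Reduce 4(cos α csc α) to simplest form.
4(cos α csc α) = 4(cot α) (using Reciprocal + quotient)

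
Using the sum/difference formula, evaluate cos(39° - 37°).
cos(39° - 37°) = cos 39° cos 37° + sin 39° sin 37° = 0.9994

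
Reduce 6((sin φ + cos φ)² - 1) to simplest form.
6((sin φ + cos φ)² - 1) = 6(sin(2φ)) (using Pythagorean + double angle)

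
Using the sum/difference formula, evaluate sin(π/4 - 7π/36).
sin(π/4 - 7π/36) = sin π/4 cos 7π/36 - cos π/4 sin 7π/36 = 0.1736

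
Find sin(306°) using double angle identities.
sin(306°) = 2 sin 153° cos 153° = -0.809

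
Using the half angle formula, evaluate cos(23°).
cos(23°) = √((1 + cos 46°)/2) = 0.9205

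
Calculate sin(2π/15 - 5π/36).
sin(2π/15 - 5π/36) = sin 2π/15 cos 5π/36 - cos 2π/15 sin 5π/36 = -0.01745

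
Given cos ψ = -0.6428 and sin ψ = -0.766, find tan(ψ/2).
tan(ψ/2) = sin ψ / (1 + cos ψ) = -2.144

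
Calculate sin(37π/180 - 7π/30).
sin(37π/180 - 7π/30) = sin 37π/180 cos 7π/30 - cos 37π/180 sin 7π/30 = -0.08716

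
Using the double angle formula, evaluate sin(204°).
sin(204°) = 2 sin 102° cos 102° = -0.4067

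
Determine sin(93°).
sin(93°) = 0.9986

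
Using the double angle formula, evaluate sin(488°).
sin(488°) = 2 sin 244° cos 244° = 0.788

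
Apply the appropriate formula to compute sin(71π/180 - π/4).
sin(71π/180 - π/4) = sin 71π/180 cos π/4 - cos 71π/180 sin π/4 = 0.4384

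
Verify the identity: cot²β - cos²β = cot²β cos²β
LHS = cos²β/sin²β - cos²β = cos²β(1/sin²β - 1) = cos²β · (1 - sin²β)/sin²β = cos²β · cos²β/sin²β = cos²β · cot²β = RHS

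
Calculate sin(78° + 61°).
sin(78° + 61°) = sin 78° cos 61° + cos 78° sin 61° = 0.6561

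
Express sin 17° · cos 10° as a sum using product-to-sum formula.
sin 17° cos 10° = (1/2)[sin(17°+10°) + sin(17°-10°)]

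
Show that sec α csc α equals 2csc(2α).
RHS = 2/sin(2α) = 2/(2 sin α cos α) = 1/(sin α cos α) = (1/cos α)(1/sin α) = sec α csc α = LHS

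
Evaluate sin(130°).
sin(130°) = 0.766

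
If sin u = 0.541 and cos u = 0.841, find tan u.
tan u = sin u / cos u = 0.6433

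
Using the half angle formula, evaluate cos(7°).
cos(7°) = √((1 + cos 14°)/2) = 0.9925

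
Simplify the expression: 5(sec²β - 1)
5(sec²β - 1) = 5(tan²β) (using Pythagorean identity)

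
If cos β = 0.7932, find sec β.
sec β = 1/cos β = 1.261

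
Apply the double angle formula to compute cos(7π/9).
cos(7π/9) = cos²7π/18 - sin²7π/18 = -0.766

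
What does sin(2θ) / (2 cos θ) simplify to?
sin(2θ) / (2 cos θ) = sin θ (using Double angle)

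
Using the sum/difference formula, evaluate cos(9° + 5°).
cos(9° + 5°) = cos 9° cos 5° - sin 9° sin 5° = 0.9703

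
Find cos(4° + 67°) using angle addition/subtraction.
cos(4° + 67°) = cos 4° cos 67° - sin 4° sin 67° = 0.3256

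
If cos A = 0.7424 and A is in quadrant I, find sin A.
sin A = 0.67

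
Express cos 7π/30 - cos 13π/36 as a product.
cos 7π/30 - cos 13π/36 = -2 sin(107π/360) sin(-23π/360)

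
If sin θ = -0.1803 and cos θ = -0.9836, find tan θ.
tan θ = sin θ / cos θ = 0.1833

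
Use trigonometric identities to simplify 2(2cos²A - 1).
2(2cos²A - 1) = 2(cos(2A)) (using Double angle)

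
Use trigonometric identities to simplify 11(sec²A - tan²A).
11(sec²A - tan²A) = 11 (using Pythagorean identity)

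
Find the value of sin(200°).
sin(200°) = -0.342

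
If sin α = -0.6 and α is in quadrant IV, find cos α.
cos α = 0.8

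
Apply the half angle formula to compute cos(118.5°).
cos(118.5°) = -√((1 + cos 237°)/2) = -0.4772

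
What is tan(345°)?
tan(345°) = -(2-√3)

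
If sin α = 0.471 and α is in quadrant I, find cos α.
cos α = 0.8821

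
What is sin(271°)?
sin(271°) = -0.9998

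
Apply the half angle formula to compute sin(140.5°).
sin(140.5°) = √((1 - cos 281°)/2) = 0.6361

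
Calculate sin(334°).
sin(334°) = -0.4384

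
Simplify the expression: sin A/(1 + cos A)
sin A/(1 + cos A) = tan(A/2) (using Half angle)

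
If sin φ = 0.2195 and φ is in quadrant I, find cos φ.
cos φ = 0.9756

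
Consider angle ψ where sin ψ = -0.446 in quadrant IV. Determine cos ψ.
cos ψ = √(1 - sin²ψ) = 0.895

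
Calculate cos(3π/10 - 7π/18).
cos(3π/10 - 7π/18) = cos 3π/10 cos 7π/18 + sin 3π/10 sin 7π/18 = 0.9613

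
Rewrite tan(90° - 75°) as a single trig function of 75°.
tan(90° - 75°) = cot(75°)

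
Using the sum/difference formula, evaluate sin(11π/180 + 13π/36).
sin(11π/180 + 13π/36) = sin 11π/180 cos 13π/36 + cos 11π/180 sin 13π/36 = 0.9703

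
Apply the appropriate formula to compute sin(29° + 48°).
sin(29° + 48°) = sin 29° cos 48° + cos 29° sin 48° = 0.9744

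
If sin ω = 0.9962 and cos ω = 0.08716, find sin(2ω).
sin(2ω) = 2 sin ω cos ω = 0.1737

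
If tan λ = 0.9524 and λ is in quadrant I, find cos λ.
cos λ = 0.7241 (using tan²λ + 1 = sec²λ)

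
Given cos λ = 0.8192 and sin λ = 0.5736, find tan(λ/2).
tan(λ/2) = sin λ / (1 + cos λ) = 0.3153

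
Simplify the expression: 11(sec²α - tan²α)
11(sec²α - tan²α) = 11 (using Pythagorean identity)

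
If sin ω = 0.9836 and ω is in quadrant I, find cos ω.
cos ω = 0.1804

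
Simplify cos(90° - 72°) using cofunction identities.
cos(90° - 72°) = sin(72°)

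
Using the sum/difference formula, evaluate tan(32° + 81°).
tan(32° + 81°) = (tan 32° + tan 81°)/(1 - tan 32° tan 81°) = -2.356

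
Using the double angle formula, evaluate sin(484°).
sin(484°) = 2 sin 242° cos 242° = 0.829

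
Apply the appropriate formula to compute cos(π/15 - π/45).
cos(π/15 - π/45) = cos π/15 cos π/45 + sin π/15 sin π/45 = 0.9903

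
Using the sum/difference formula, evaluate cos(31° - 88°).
cos(31° - 88°) = cos 31° cos 88° + sin 31° sin 88° = 0.5446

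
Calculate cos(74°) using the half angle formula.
cos(74°) = √((1 + cos 148°)/2) = 0.2756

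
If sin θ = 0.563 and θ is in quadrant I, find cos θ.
cos θ = 0.8265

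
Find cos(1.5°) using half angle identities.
cos(1.5°) = √((1 + cos 3°)/2) = 0.9997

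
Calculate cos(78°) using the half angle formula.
cos(78°) = √((1 + cos 156°)/2) = 0.2079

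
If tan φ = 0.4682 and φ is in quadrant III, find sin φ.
sin φ = -0.424 (using tan²φ + 1 = sec²φ)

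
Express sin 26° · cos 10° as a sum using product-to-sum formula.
sin 26° cos 10° = (1/2)[sin(26°+10°) + sin(26°-10°)]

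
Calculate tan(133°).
tan(133°) = -1.072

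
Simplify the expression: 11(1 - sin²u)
11(1 - sin²u) = 11(cos²u) (using Pythagorean identity)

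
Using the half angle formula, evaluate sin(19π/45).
sin(19π/45) = √((1 - cos 38π/45)/2) = 0.9703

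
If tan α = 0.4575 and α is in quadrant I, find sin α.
sin α = 0.416 (using tan²α + 1 = sec²α)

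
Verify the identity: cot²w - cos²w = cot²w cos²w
LHS = cos²w/sin²w - cos²w = cos²w(1/sin²w - 1) = cos²w · (1 - sin²w)/sin²w = cos²w · cos²w/sin²w = cos²w · cot²w = RHS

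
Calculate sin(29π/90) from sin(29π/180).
sin(29π/90) = 2 sin 29π/180 cos 29π/180 = 0.848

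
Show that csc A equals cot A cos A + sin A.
RHS = cos²A/sin A + sin A = (cos²A + sin²A)/sin A = 1/sin A = csc A = LHS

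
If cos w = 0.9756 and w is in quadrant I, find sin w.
sin w = 0.2196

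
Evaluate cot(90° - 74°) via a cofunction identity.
cot(90° - 74°) = tan(74°) = 3.487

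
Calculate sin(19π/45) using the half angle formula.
sin(19π/45) = √((1 - cos 38π/45)/2) = 0.9703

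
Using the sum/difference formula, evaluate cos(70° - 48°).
cos(70° - 48°) = cos 70° cos 48° + sin 70° sin 48° = 0.9272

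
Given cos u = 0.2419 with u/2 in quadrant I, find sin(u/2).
sin(u/2) = ±√((1 - cos u)/2); positive since u/2 ∈ QI, so sin(u/2) = 0.6157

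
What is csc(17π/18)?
csc(17π/18) = 5.759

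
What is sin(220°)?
sin(220°) = -0.6428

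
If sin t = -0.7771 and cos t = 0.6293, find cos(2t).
cos(2t) = cos²t - sin²t = -0.2079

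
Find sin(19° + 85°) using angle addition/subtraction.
sin(19° + 85°) = sin 19° cos 85° + cos 19° sin 85° = 0.9703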